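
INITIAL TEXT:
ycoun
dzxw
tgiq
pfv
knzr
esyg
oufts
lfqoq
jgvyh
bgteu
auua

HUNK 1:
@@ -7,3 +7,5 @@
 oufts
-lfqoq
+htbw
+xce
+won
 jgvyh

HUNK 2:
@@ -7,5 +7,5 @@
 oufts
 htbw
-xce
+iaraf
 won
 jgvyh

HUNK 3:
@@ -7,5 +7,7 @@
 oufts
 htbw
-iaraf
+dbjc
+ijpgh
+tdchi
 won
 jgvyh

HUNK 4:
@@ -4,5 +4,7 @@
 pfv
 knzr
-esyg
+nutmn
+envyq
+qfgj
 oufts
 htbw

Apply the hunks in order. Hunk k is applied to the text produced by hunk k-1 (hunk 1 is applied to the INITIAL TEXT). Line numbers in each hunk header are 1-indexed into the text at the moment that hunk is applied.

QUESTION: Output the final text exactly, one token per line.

Hunk 1: at line 7 remove [lfqoq] add [htbw,xce,won] -> 13 lines: ycoun dzxw tgiq pfv knzr esyg oufts htbw xce won jgvyh bgteu auua
Hunk 2: at line 7 remove [xce] add [iaraf] -> 13 lines: ycoun dzxw tgiq pfv knzr esyg oufts htbw iaraf won jgvyh bgteu auua
Hunk 3: at line 7 remove [iaraf] add [dbjc,ijpgh,tdchi] -> 15 lines: ycoun dzxw tgiq pfv knzr esyg oufts htbw dbjc ijpgh tdchi won jgvyh bgteu auua
Hunk 4: at line 4 remove [esyg] add [nutmn,envyq,qfgj] -> 17 lines: ycoun dzxw tgiq pfv knzr nutmn envyq qfgj oufts htbw dbjc ijpgh tdchi won jgvyh bgteu auua

Answer: ycoun
dzxw
tgiq
pfv
knzr
nutmn
envyq
qfgj
oufts
htbw
dbjc
ijpgh
tdchi
won
jgvyh
bgteu
auua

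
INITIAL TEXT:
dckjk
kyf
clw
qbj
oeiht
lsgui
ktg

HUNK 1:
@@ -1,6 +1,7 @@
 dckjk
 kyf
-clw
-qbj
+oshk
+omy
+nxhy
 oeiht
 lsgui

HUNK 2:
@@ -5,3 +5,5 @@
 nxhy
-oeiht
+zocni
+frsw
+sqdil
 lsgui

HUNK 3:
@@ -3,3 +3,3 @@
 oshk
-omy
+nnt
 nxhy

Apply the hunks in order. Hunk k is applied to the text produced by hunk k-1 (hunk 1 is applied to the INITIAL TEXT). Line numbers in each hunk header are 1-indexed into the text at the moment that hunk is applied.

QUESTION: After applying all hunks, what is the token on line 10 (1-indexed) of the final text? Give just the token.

Hunk 1: at line 1 remove [clw,qbj] add [oshk,omy,nxhy] -> 8 lines: dckjk kyf oshk omy nxhy oeiht lsgui ktg
Hunk 2: at line 5 remove [oeiht] add [zocni,frsw,sqdil] -> 10 lines: dckjk kyf oshk omy nxhy zocni frsw sqdil lsgui ktg
Hunk 3: at line 3 remove [omy] add [nnt] -> 10 lines: dckjk kyf oshk nnt nxhy zocni frsw sqdil lsgui ktg
Final line 10: ktg

Answer: ktg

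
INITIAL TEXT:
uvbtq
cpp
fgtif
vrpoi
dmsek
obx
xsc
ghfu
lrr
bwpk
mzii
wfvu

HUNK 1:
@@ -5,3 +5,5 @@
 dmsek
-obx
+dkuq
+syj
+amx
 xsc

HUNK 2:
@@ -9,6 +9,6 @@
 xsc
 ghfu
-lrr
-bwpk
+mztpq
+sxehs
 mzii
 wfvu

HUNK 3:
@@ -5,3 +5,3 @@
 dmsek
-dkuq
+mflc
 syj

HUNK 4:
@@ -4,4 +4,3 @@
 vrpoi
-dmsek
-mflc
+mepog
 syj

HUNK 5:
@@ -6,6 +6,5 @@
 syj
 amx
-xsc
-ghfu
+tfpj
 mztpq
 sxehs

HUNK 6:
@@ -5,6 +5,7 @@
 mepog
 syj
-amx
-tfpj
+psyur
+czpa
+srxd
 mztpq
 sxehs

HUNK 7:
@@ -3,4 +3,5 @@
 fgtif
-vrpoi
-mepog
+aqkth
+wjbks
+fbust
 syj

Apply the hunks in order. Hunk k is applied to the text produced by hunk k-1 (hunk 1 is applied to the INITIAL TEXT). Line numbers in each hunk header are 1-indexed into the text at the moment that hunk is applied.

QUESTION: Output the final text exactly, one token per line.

Hunk 1: at line 5 remove [obx] add [dkuq,syj,amx] -> 14 lines: uvbtq cpp fgtif vrpoi dmsek dkuq syj amx xsc ghfu lrr bwpk mzii wfvu
Hunk 2: at line 9 remove [lrr,bwpk] add [mztpq,sxehs] -> 14 lines: uvbtq cpp fgtif vrpoi dmsek dkuq syj amx xsc ghfu mztpq sxehs mzii wfvu
Hunk 3: at line 5 remove [dkuq] add [mflc] -> 14 lines: uvbtq cpp fgtif vrpoi dmsek mflc syj amx xsc ghfu mztpq sxehs mzii wfvu
Hunk 4: at line 4 remove [dmsek,mflc] add [mepog] -> 13 lines: uvbtq cpp fgtif vrpoi mepog syj amx xsc ghfu mztpq sxehs mzii wfvu
Hunk 5: at line 6 remove [xsc,ghfu] add [tfpj] -> 12 lines: uvbtq cpp fgtif vrpoi mepog syj amx tfpj mztpq sxehs mzii wfvu
Hunk 6: at line 5 remove [amx,tfpj] add [psyur,czpa,srxd] -> 13 lines: uvbtq cpp fgtif vrpoi mepog syj psyur czpa srxd mztpq sxehs mzii wfvu
Hunk 7: at line 3 remove [vrpoi,mepog] add [aqkth,wjbks,fbust] -> 14 lines: uvbtq cpp fgtif aqkth wjbks fbust syj psyur czpa srxd mztpq sxehs mzii wfvu

Answer: uvbtq
cpp
fgtif
aqkth
wjbks
fbust
syj
psyur
czpa
srxd
mztpq
sxehs
mzii
wfvu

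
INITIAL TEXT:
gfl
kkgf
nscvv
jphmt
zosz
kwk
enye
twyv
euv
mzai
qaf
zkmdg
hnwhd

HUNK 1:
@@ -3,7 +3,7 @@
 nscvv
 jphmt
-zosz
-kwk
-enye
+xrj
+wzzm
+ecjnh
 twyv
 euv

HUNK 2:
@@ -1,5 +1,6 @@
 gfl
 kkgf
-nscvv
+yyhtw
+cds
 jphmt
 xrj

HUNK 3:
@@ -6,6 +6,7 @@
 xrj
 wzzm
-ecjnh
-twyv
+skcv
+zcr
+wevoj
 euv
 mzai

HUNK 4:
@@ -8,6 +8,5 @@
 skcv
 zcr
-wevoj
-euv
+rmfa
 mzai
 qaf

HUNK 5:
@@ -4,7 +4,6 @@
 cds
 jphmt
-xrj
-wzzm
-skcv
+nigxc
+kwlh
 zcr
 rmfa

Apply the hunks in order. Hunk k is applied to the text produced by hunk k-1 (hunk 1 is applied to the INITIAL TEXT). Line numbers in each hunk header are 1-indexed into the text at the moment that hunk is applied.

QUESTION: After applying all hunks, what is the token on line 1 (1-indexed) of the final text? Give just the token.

Hunk 1: at line 3 remove [zosz,kwk,enye] add [xrj,wzzm,ecjnh] -> 13 lines: gfl kkgf nscvv jphmt xrj wzzm ecjnh twyv euv mzai qaf zkmdg hnwhd
Hunk 2: at line 1 remove [nscvv] add [yyhtw,cds] -> 14 lines: gfl kkgf yyhtw cds jphmt xrj wzzm ecjnh twyv euv mzai qaf zkmdg hnwhd
Hunk 3: at line 6 remove [ecjnh,twyv] add [skcv,zcr,wevoj] -> 15 lines: gfl kkgf yyhtw cds jphmt xrj wzzm skcv zcr wevoj euv mzai qaf zkmdg hnwhd
Hunk 4: at line 8 remove [wevoj,euv] add [rmfa] -> 14 lines: gfl kkgf yyhtw cds jphmt xrj wzzm skcv zcr rmfa mzai qaf zkmdg hnwhd
Hunk 5: at line 4 remove [xrj,wzzm,skcv] add [nigxc,kwlh] -> 13 lines: gfl kkgf yyhtw cds jphmt nigxc kwlh zcr rmfa mzai qaf zkmdg hnwhd
Final line 1: gfl

Answer: gfl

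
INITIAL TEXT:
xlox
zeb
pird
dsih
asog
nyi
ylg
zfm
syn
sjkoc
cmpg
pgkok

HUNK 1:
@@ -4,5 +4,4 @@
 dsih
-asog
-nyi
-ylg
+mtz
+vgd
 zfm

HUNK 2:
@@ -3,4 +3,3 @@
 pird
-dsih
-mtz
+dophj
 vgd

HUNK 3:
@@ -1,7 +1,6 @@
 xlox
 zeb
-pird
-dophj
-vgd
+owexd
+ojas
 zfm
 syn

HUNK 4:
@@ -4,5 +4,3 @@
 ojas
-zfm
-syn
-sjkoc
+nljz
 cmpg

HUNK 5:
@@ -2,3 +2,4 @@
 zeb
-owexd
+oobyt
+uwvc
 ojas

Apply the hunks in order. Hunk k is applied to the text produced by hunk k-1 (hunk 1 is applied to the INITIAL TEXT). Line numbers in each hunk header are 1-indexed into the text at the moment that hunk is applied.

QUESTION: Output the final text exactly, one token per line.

Hunk 1: at line 4 remove [asog,nyi,ylg] add [mtz,vgd] -> 11 lines: xlox zeb pird dsih mtz vgd zfm syn sjkoc cmpg pgkok
Hunk 2: at line 3 remove [dsih,mtz] add [dophj] -> 10 lines: xlox zeb pird dophj vgd zfm syn sjkoc cmpg pgkok
Hunk 3: at line 1 remove [pird,dophj,vgd] add [owexd,ojas] -> 9 lines: xlox zeb owexd ojas zfm syn sjkoc cmpg pgkok
Hunk 4: at line 4 remove [zfm,syn,sjkoc] add [nljz] -> 7 lines: xlox zeb owexd ojas nljz cmpg pgkok
Hunk 5: at line 2 remove [owexd] add [oobyt,uwvc] -> 8 lines: xlox zeb oobyt uwvc ojas nljz cmpg pgkok

Answer: xlox
zeb
oobyt
uwvc
ojas
nljz
cmpg
pgkok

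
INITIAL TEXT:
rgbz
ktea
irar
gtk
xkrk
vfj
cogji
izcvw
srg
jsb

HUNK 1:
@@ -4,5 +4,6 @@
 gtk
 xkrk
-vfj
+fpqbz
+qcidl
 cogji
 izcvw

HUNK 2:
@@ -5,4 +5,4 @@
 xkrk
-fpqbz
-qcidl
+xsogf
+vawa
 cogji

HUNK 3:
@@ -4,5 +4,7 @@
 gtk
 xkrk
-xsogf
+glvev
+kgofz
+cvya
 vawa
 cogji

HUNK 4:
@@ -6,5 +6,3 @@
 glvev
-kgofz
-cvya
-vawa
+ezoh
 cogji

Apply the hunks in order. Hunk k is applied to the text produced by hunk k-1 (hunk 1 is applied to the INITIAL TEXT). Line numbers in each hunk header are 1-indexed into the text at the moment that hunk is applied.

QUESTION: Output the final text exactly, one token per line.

Answer: rgbz
ktea
irar
gtk
xkrk
glvev
ezoh
cogji
izcvw
srg
jsb

Derivation:
Hunk 1: at line 4 remove [vfj] add [fpqbz,qcidl] -> 11 lines: rgbz ktea irar gtk xkrk fpqbz qcidl cogji izcvw srg jsb
Hunk 2: at line 5 remove [fpqbz,qcidl] add [xsogf,vawa] -> 11 lines: rgbz ktea irar gtk xkrk xsogf vawa cogji izcvw srg jsb
Hunk 3: at line 4 remove [xsogf] add [glvev,kgofz,cvya] -> 13 lines: rgbz ktea irar gtk xkrk glvev kgofz cvya vawa cogji izcvw srg jsb
Hunk 4: at line 6 remove [kgofz,cvya,vawa] add [ezoh] -> 11 lines: rgbz ktea irar gtk xkrk glvev ezoh cogji izcvw srg jsb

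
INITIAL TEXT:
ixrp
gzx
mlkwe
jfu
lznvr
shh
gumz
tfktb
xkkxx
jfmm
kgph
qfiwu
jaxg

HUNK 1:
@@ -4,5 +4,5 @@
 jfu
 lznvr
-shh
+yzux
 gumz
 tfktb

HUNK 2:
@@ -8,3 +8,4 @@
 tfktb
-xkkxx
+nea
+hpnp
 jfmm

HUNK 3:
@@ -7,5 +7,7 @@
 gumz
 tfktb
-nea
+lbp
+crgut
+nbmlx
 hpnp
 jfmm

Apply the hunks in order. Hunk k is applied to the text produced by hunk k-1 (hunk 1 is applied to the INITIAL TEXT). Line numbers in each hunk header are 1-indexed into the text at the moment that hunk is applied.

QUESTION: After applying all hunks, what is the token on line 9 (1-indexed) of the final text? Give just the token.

Answer: lbp

Derivation:
Hunk 1: at line 4 remove [shh] add [yzux] -> 13 lines: ixrp gzx mlkwe jfu lznvr yzux gumz tfktb xkkxx jfmm kgph qfiwu jaxg
Hunk 2: at line 8 remove [xkkxx] add [nea,hpnp] -> 14 lines: ixrp gzx mlkwe jfu lznvr yzux gumz tfktb nea hpnp jfmm kgph qfiwu jaxg
Hunk 3: at line 7 remove [nea] add [lbp,crgut,nbmlx] -> 16 lines: ixrp gzx mlkwe jfu lznvr yzux gumz tfktb lbp crgut nbmlx hpnp jfmm kgph qfiwu jaxg
Final line 9: lbp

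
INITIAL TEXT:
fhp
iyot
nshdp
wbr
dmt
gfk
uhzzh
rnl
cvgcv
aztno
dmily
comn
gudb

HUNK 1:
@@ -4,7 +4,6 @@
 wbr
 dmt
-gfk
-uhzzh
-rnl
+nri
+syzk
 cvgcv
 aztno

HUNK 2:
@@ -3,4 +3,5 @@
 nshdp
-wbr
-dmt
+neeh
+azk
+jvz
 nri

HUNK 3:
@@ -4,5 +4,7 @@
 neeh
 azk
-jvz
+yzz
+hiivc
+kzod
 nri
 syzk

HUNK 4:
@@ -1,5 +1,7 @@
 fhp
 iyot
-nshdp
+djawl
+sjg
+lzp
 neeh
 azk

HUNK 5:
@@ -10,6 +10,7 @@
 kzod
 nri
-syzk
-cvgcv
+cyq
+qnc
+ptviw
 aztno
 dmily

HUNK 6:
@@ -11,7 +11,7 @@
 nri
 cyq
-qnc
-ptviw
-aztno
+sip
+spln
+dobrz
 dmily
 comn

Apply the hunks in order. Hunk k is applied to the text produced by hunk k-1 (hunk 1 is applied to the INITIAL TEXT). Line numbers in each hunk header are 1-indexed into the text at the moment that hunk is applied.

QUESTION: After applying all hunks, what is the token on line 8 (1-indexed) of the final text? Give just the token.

Hunk 1: at line 4 remove [gfk,uhzzh,rnl] add [nri,syzk] -> 12 lines: fhp iyot nshdp wbr dmt nri syzk cvgcv aztno dmily comn gudb
Hunk 2: at line 3 remove [wbr,dmt] add [neeh,azk,jvz] -> 13 lines: fhp iyot nshdp neeh azk jvz nri syzk cvgcv aztno dmily comn gudb
Hunk 3: at line 4 remove [jvz] add [yzz,hiivc,kzod] -> 15 lines: fhp iyot nshdp neeh azk yzz hiivc kzod nri syzk cvgcv aztno dmily comn gudb
Hunk 4: at line 1 remove [nshdp] add [djawl,sjg,lzp] -> 17 lines: fhp iyot djawl sjg lzp neeh azk yzz hiivc kzod nri syzk cvgcv aztno dmily comn gudb
Hunk 5: at line 10 remove [syzk,cvgcv] add [cyq,qnc,ptviw] -> 18 lines: fhp iyot djawl sjg lzp neeh azk yzz hiivc kzod nri cyq qnc ptviw aztno dmily comn gudb
Hunk 6: at line 11 remove [qnc,ptviw,aztno] add [sip,spln,dobrz] -> 18 lines: fhp iyot djawl sjg lzp neeh azk yzz hiivc kzod nri cyq sip spln dobrz dmily comn gudb
Final line 8: yzz

Answer: yzz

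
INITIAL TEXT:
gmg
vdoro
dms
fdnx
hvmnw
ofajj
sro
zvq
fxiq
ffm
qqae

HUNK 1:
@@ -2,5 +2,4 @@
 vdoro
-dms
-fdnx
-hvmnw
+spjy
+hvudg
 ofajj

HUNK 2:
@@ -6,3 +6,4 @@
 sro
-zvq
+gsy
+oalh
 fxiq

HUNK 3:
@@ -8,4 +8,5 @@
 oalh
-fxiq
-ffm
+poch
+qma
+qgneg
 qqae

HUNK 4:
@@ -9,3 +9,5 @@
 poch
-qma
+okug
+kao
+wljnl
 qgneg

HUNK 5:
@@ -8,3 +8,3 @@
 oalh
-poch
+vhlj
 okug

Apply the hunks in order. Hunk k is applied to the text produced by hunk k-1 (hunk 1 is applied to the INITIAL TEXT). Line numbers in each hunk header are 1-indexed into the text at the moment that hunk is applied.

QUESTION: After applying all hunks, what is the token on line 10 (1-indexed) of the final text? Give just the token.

Hunk 1: at line 2 remove [dms,fdnx,hvmnw] add [spjy,hvudg] -> 10 lines: gmg vdoro spjy hvudg ofajj sro zvq fxiq ffm qqae
Hunk 2: at line 6 remove [zvq] add [gsy,oalh] -> 11 lines: gmg vdoro spjy hvudg ofajj sro gsy oalh fxiq ffm qqae
Hunk 3: at line 8 remove [fxiq,ffm] add [poch,qma,qgneg] -> 12 lines: gmg vdoro spjy hvudg ofajj sro gsy oalh poch qma qgneg qqae
Hunk 4: at line 9 remove [qma] add [okug,kao,wljnl] -> 14 lines: gmg vdoro spjy hvudg ofajj sro gsy oalh poch okug kao wljnl qgneg qqae
Hunk 5: at line 8 remove [poch] add [vhlj] -> 14 lines: gmg vdoro spjy hvudg ofajj sro gsy oalh vhlj okug kao wljnl qgneg qqae
Final line 10: okug

Answer: okug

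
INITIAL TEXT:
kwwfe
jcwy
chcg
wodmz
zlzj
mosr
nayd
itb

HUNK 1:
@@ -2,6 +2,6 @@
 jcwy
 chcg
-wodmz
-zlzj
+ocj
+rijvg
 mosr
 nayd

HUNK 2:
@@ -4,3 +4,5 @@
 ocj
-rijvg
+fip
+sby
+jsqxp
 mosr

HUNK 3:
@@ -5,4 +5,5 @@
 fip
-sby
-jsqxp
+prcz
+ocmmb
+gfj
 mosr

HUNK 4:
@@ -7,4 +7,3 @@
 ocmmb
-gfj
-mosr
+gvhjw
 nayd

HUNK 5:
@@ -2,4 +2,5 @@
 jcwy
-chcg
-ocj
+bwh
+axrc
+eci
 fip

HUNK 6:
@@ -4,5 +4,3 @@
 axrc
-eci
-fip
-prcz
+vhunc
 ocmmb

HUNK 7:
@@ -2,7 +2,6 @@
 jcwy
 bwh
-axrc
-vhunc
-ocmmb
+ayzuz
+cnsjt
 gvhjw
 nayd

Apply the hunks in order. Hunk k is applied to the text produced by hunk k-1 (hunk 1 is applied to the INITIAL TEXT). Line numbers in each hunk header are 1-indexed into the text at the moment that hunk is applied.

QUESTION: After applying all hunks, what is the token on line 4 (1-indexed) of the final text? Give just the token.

Answer: ayzuz

Derivation:
Hunk 1: at line 2 remove [wodmz,zlzj] add [ocj,rijvg] -> 8 lines: kwwfe jcwy chcg ocj rijvg mosr nayd itb
Hunk 2: at line 4 remove [rijvg] add [fip,sby,jsqxp] -> 10 lines: kwwfe jcwy chcg ocj fip sby jsqxp mosr nayd itb
Hunk 3: at line 5 remove [sby,jsqxp] add [prcz,ocmmb,gfj] -> 11 lines: kwwfe jcwy chcg ocj fip prcz ocmmb gfj mosr nayd itb
Hunk 4: at line 7 remove [gfj,mosr] add [gvhjw] -> 10 lines: kwwfe jcwy chcg ocj fip prcz ocmmb gvhjw nayd itb
Hunk 5: at line 2 remove [chcg,ocj] add [bwh,axrc,eci] -> 11 lines: kwwfe jcwy bwh axrc eci fip prcz ocmmb gvhjw nayd itb
Hunk 6: at line 4 remove [eci,fip,prcz] add [vhunc] -> 9 lines: kwwfe jcwy bwh axrc vhunc ocmmb gvhjw nayd itb
Hunk 7: at line 2 remove [axrc,vhunc,ocmmb] add [ayzuz,cnsjt] -> 8 lines: kwwfe jcwy bwh ayzuz cnsjt gvhjw nayd itb
Final line 4: ayzuz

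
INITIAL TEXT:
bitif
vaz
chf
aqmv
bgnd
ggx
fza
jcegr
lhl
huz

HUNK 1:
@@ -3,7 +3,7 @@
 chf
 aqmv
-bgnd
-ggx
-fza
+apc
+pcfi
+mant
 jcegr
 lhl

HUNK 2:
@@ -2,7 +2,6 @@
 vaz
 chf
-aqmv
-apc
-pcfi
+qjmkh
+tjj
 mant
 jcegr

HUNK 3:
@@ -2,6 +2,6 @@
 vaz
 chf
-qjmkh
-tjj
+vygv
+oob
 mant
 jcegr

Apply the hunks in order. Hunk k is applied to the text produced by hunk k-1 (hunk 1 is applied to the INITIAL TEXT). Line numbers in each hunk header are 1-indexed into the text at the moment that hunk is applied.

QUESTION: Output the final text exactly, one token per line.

Answer: bitif
vaz
chf
vygv
oob
mant
jcegr
lhl
huz

Derivation:
Hunk 1: at line 3 remove [bgnd,ggx,fza] add [apc,pcfi,mant] -> 10 lines: bitif vaz chf aqmv apc pcfi mant jcegr lhl huz
Hunk 2: at line 2 remove [aqmv,apc,pcfi] add [qjmkh,tjj] -> 9 lines: bitif vaz chf qjmkh tjj mant jcegr lhl huz
Hunk 3: at line 2 remove [qjmkh,tjj] add [vygv,oob] -> 9 lines: bitif vaz chf vygv oob mant jcegr lhl huz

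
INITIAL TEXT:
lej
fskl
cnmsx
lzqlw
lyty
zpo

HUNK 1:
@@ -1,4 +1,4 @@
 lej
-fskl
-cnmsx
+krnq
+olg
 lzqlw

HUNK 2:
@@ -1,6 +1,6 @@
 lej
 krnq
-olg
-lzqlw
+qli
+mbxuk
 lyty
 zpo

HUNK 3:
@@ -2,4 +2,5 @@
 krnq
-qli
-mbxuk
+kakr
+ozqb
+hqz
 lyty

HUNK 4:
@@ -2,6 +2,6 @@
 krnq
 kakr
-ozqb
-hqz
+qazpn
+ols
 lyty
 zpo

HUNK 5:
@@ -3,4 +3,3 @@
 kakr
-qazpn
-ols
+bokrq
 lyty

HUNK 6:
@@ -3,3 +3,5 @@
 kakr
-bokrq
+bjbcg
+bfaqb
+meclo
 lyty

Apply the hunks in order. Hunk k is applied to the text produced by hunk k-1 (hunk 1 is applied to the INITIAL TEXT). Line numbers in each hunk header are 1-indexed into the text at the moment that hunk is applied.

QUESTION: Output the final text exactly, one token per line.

Hunk 1: at line 1 remove [fskl,cnmsx] add [krnq,olg] -> 6 lines: lej krnq olg lzqlw lyty zpo
Hunk 2: at line 1 remove [olg,lzqlw] add [qli,mbxuk] -> 6 lines: lej krnq qli mbxuk lyty zpo
Hunk 3: at line 2 remove [qli,mbxuk] add [kakr,ozqb,hqz] -> 7 lines: lej krnq kakr ozqb hqz lyty zpo
Hunk 4: at line 2 remove [ozqb,hqz] add [qazpn,ols] -> 7 lines: lej krnq kakr qazpn ols lyty zpo
Hunk 5: at line 3 remove [qazpn,ols] add [bokrq] -> 6 lines: lej krnq kakr bokrq lyty zpo
Hunk 6: at line 3 remove [bokrq] add [bjbcg,bfaqb,meclo] -> 8 lines: lej krnq kakr bjbcg bfaqb meclo lyty zpo

Answer: lej
krnq
kakr
bjbcg
bfaqb
meclo
lyty
zpo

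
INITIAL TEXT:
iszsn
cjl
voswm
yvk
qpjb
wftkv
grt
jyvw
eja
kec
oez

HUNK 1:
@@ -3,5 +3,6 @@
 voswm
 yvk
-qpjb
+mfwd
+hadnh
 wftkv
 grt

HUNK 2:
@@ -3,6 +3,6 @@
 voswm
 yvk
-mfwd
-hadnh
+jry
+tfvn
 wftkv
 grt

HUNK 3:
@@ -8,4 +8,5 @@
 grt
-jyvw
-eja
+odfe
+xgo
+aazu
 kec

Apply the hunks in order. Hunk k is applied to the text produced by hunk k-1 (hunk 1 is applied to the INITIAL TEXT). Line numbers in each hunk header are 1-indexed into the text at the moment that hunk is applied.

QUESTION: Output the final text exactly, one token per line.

Answer: iszsn
cjl
voswm
yvk
jry
tfvn
wftkv
grt
odfe
xgo
aazu
kec
oez

Derivation:
Hunk 1: at line 3 remove [qpjb] add [mfwd,hadnh] -> 12 lines: iszsn cjl voswm yvk mfwd hadnh wftkv grt jyvw eja kec oez
Hunk 2: at line 3 remove [mfwd,hadnh] add [jry,tfvn] -> 12 lines: iszsn cjl voswm yvk jry tfvn wftkv grt jyvw eja kec oez
Hunk 3: at line 8 remove [jyvw,eja] add [odfe,xgo,aazu] -> 13 lines: iszsn cjl voswm yvk jry tfvn wftkv grt odfe xgo aazu kec oez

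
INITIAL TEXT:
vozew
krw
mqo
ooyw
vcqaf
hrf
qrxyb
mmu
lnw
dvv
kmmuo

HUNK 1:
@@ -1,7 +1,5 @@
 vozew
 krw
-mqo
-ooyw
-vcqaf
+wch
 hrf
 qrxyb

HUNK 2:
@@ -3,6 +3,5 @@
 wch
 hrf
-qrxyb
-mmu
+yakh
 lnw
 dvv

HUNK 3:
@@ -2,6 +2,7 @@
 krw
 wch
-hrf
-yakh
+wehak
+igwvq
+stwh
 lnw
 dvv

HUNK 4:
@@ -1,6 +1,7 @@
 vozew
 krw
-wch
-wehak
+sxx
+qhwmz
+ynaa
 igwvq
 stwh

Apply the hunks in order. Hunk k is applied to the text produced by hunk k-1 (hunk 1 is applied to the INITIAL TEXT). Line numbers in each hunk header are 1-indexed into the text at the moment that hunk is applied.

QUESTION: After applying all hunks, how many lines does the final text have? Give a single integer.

Hunk 1: at line 1 remove [mqo,ooyw,vcqaf] add [wch] -> 9 lines: vozew krw wch hrf qrxyb mmu lnw dvv kmmuo
Hunk 2: at line 3 remove [qrxyb,mmu] add [yakh] -> 8 lines: vozew krw wch hrf yakh lnw dvv kmmuo
Hunk 3: at line 2 remove [hrf,yakh] add [wehak,igwvq,stwh] -> 9 lines: vozew krw wch wehak igwvq stwh lnw dvv kmmuo
Hunk 4: at line 1 remove [wch,wehak] add [sxx,qhwmz,ynaa] -> 10 lines: vozew krw sxx qhwmz ynaa igwvq stwh lnw dvv kmmuo
Final line count: 10

Answer: 10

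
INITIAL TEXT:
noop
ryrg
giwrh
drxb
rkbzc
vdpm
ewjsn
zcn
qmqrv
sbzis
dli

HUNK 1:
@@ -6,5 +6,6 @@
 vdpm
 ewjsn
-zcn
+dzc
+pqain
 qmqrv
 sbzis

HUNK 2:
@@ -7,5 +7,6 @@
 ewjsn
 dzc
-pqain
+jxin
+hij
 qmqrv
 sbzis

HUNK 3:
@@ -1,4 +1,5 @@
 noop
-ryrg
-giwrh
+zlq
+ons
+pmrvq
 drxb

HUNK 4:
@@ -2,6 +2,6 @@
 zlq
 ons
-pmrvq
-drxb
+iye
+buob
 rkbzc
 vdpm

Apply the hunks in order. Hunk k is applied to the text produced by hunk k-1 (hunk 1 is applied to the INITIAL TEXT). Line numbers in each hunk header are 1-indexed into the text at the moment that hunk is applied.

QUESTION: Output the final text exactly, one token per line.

Hunk 1: at line 6 remove [zcn] add [dzc,pqain] -> 12 lines: noop ryrg giwrh drxb rkbzc vdpm ewjsn dzc pqain qmqrv sbzis dli
Hunk 2: at line 7 remove [pqain] add [jxin,hij] -> 13 lines: noop ryrg giwrh drxb rkbzc vdpm ewjsn dzc jxin hij qmqrv sbzis dli
Hunk 3: at line 1 remove [ryrg,giwrh] add [zlq,ons,pmrvq] -> 14 lines: noop zlq ons pmrvq drxb rkbzc vdpm ewjsn dzc jxin hij qmqrv sbzis dli
Hunk 4: at line 2 remove [pmrvq,drxb] add [iye,buob] -> 14 lines: noop zlq ons iye buob rkbzc vdpm ewjsn dzc jxin hij qmqrv sbzis dli

Answer: noop
zlq
ons
iye
buob
rkbzc
vdpm
ewjsn
dzc
jxin
hij
qmqrv
sbzis
dli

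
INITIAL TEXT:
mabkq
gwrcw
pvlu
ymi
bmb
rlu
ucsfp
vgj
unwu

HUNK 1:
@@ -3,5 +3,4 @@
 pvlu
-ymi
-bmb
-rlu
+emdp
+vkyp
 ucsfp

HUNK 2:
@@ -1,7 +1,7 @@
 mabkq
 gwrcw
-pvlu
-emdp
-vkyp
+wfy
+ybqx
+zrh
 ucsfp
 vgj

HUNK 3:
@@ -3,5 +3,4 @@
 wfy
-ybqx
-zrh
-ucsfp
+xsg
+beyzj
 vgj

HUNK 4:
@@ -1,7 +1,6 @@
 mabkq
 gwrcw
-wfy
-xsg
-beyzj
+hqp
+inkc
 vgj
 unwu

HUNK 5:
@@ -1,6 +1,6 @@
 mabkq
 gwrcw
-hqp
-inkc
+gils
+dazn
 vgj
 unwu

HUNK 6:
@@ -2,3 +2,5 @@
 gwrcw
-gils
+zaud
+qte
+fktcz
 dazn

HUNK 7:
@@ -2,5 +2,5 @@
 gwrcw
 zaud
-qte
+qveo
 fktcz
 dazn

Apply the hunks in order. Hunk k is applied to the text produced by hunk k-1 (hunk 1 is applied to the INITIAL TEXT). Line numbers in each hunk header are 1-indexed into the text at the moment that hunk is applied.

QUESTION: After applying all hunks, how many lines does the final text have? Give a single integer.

Hunk 1: at line 3 remove [ymi,bmb,rlu] add [emdp,vkyp] -> 8 lines: mabkq gwrcw pvlu emdp vkyp ucsfp vgj unwu
Hunk 2: at line 1 remove [pvlu,emdp,vkyp] add [wfy,ybqx,zrh] -> 8 lines: mabkq gwrcw wfy ybqx zrh ucsfp vgj unwu
Hunk 3: at line 3 remove [ybqx,zrh,ucsfp] add [xsg,beyzj] -> 7 lines: mabkq gwrcw wfy xsg beyzj vgj unwu
Hunk 4: at line 1 remove [wfy,xsg,beyzj] add [hqp,inkc] -> 6 lines: mabkq gwrcw hqp inkc vgj unwu
Hunk 5: at line 1 remove [hqp,inkc] add [gils,dazn] -> 6 lines: mabkq gwrcw gils dazn vgj unwu
Hunk 6: at line 2 remove [gils] add [zaud,qte,fktcz] -> 8 lines: mabkq gwrcw zaud qte fktcz dazn vgj unwu
Hunk 7: at line 2 remove [qte] add [qveo] -> 8 lines: mabkq gwrcw zaud qveo fktcz dazn vgj unwu
Final line count: 8

Answer: 8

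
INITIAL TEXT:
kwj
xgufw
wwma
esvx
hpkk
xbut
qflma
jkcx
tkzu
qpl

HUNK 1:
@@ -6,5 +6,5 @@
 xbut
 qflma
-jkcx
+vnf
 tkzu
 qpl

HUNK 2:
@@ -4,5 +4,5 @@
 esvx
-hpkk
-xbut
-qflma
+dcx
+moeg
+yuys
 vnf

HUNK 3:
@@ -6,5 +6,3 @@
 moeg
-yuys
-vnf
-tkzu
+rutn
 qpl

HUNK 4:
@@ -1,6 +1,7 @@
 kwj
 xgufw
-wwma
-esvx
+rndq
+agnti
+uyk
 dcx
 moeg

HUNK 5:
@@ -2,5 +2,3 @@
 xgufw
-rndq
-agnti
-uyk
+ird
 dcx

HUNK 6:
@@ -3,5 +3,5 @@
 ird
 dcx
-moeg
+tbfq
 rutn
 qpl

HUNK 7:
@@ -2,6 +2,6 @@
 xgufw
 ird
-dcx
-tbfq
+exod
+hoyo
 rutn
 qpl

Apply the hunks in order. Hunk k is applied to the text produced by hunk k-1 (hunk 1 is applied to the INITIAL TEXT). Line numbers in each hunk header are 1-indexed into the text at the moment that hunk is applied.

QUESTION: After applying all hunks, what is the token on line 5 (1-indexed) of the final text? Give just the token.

Answer: hoyo

Derivation:
Hunk 1: at line 6 remove [jkcx] add [vnf] -> 10 lines: kwj xgufw wwma esvx hpkk xbut qflma vnf tkzu qpl
Hunk 2: at line 4 remove [hpkk,xbut,qflma] add [dcx,moeg,yuys] -> 10 lines: kwj xgufw wwma esvx dcx moeg yuys vnf tkzu qpl
Hunk 3: at line 6 remove [yuys,vnf,tkzu] add [rutn] -> 8 lines: kwj xgufw wwma esvx dcx moeg rutn qpl
Hunk 4: at line 1 remove [wwma,esvx] add [rndq,agnti,uyk] -> 9 lines: kwj xgufw rndq agnti uyk dcx moeg rutn qpl
Hunk 5: at line 2 remove [rndq,agnti,uyk] add [ird] -> 7 lines: kwj xgufw ird dcx moeg rutn qpl
Hunk 6: at line 3 remove [moeg] add [tbfq] -> 7 lines: kwj xgufw ird dcx tbfq rutn qpl
Hunk 7: at line 2 remove [dcx,tbfq] add [exod,hoyo] -> 7 lines: kwj xgufw ird exod hoyo rutn qpl
Final line 5: hoyo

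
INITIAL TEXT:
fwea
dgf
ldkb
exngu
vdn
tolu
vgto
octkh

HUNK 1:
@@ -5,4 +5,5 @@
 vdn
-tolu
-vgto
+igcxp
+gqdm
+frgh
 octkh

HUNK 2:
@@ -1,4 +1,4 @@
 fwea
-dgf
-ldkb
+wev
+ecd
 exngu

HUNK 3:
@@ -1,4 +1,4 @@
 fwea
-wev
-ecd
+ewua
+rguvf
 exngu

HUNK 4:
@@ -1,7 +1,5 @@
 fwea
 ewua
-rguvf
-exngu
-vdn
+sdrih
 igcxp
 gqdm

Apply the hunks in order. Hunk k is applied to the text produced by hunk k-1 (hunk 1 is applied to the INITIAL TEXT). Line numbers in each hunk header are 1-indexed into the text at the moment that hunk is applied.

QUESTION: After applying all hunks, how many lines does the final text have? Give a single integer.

Answer: 7

Derivation:
Hunk 1: at line 5 remove [tolu,vgto] add [igcxp,gqdm,frgh] -> 9 lines: fwea dgf ldkb exngu vdn igcxp gqdm frgh octkh
Hunk 2: at line 1 remove [dgf,ldkb] add [wev,ecd] -> 9 lines: fwea wev ecd exngu vdn igcxp gqdm frgh octkh
Hunk 3: at line 1 remove [wev,ecd] add [ewua,rguvf] -> 9 lines: fwea ewua rguvf exngu vdn igcxp gqdm frgh octkh
Hunk 4: at line 1 remove [rguvf,exngu,vdn] add [sdrih] -> 7 lines: fwea ewua sdrih igcxp gqdm frgh octkh
Final line count: 7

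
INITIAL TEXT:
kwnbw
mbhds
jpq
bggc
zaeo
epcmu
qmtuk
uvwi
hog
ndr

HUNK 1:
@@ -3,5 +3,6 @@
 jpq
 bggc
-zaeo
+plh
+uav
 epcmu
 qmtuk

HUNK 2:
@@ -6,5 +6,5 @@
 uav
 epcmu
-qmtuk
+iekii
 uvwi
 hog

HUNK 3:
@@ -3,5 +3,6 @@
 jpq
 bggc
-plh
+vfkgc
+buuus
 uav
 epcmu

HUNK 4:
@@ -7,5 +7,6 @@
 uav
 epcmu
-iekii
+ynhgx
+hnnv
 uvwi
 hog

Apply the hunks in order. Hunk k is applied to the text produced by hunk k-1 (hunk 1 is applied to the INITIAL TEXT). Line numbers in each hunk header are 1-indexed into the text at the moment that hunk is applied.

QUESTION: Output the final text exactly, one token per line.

Answer: kwnbw
mbhds
jpq
bggc
vfkgc
buuus
uav
epcmu
ynhgx
hnnv
uvwi
hog
ndr

Derivation:
Hunk 1: at line 3 remove [zaeo] add [plh,uav] -> 11 lines: kwnbw mbhds jpq bggc plh uav epcmu qmtuk uvwi hog ndr
Hunk 2: at line 6 remove [qmtuk] add [iekii] -> 11 lines: kwnbw mbhds jpq bggc plh uav epcmu iekii uvwi hog ndr
Hunk 3: at line 3 remove [plh] add [vfkgc,buuus] -> 12 lines: kwnbw mbhds jpq bggc vfkgc buuus uav epcmu iekii uvwi hog ndr
Hunk 4: at line 7 remove [iekii] add [ynhgx,hnnv] -> 13 lines: kwnbw mbhds jpq bggc vfkgc buuus uav epcmu ynhgx hnnv uvwi hog ndr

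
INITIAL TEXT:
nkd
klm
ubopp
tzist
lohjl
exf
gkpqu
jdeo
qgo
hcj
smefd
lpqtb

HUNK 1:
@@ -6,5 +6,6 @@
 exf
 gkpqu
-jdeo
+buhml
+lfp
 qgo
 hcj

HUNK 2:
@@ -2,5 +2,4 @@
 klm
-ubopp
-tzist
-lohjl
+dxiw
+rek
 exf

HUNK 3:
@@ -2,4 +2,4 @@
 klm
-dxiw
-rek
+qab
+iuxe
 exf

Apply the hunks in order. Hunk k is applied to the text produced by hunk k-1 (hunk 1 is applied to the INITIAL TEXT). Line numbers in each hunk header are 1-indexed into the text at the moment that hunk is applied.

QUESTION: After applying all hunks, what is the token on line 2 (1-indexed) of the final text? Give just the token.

Answer: klm

Derivation:
Hunk 1: at line 6 remove [jdeo] add [buhml,lfp] -> 13 lines: nkd klm ubopp tzist lohjl exf gkpqu buhml lfp qgo hcj smefd lpqtb
Hunk 2: at line 2 remove [ubopp,tzist,lohjl] add [dxiw,rek] -> 12 lines: nkd klm dxiw rek exf gkpqu buhml lfp qgo hcj smefd lpqtb
Hunk 3: at line 2 remove [dxiw,rek] add [qab,iuxe] -> 12 lines: nkd klm qab iuxe exf gkpqu buhml lfp qgo hcj smefd lpqtb
Final line 2: klm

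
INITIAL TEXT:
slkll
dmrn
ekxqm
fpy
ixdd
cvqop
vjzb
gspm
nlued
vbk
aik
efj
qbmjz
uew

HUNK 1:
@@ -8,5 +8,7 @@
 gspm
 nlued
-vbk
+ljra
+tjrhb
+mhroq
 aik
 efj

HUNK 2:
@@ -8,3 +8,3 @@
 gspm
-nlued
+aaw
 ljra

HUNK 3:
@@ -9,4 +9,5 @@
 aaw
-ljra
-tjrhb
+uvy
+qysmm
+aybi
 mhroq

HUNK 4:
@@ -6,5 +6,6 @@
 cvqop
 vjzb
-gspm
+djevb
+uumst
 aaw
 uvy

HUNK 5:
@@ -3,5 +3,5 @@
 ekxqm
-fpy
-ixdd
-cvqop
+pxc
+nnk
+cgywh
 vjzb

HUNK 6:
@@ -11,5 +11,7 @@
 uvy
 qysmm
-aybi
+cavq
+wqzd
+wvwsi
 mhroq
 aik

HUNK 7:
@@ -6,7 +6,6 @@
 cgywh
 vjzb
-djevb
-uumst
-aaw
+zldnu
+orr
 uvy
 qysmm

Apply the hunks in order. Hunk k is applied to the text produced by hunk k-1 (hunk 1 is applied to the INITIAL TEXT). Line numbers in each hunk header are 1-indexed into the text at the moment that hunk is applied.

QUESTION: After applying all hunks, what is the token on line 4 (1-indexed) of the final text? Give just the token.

Hunk 1: at line 8 remove [vbk] add [ljra,tjrhb,mhroq] -> 16 lines: slkll dmrn ekxqm fpy ixdd cvqop vjzb gspm nlued ljra tjrhb mhroq aik efj qbmjz uew
Hunk 2: at line 8 remove [nlued] add [aaw] -> 16 lines: slkll dmrn ekxqm fpy ixdd cvqop vjzb gspm aaw ljra tjrhb mhroq aik efj qbmjz uew
Hunk 3: at line 9 remove [ljra,tjrhb] add [uvy,qysmm,aybi] -> 17 lines: slkll dmrn ekxqm fpy ixdd cvqop vjzb gspm aaw uvy qysmm aybi mhroq aik efj qbmjz uew
Hunk 4: at line 6 remove [gspm] add [djevb,uumst] -> 18 lines: slkll dmrn ekxqm fpy ixdd cvqop vjzb djevb uumst aaw uvy qysmm aybi mhroq aik efj qbmjz uew
Hunk 5: at line 3 remove [fpy,ixdd,cvqop] add [pxc,nnk,cgywh] -> 18 lines: slkll dmrn ekxqm pxc nnk cgywh vjzb djevb uumst aaw uvy qysmm aybi mhroq aik efj qbmjz uew
Hunk 6: at line 11 remove [aybi] add [cavq,wqzd,wvwsi] -> 20 lines: slkll dmrn ekxqm pxc nnk cgywh vjzb djevb uumst aaw uvy qysmm cavq wqzd wvwsi mhroq aik efj qbmjz uew
Hunk 7: at line 6 remove [djevb,uumst,aaw] add [zldnu,orr] -> 19 lines: slkll dmrn ekxqm pxc nnk cgywh vjzb zldnu orr uvy qysmm cavq wqzd wvwsi mhroq aik efj qbmjz uew
Final line 4: pxc

Answer: pxc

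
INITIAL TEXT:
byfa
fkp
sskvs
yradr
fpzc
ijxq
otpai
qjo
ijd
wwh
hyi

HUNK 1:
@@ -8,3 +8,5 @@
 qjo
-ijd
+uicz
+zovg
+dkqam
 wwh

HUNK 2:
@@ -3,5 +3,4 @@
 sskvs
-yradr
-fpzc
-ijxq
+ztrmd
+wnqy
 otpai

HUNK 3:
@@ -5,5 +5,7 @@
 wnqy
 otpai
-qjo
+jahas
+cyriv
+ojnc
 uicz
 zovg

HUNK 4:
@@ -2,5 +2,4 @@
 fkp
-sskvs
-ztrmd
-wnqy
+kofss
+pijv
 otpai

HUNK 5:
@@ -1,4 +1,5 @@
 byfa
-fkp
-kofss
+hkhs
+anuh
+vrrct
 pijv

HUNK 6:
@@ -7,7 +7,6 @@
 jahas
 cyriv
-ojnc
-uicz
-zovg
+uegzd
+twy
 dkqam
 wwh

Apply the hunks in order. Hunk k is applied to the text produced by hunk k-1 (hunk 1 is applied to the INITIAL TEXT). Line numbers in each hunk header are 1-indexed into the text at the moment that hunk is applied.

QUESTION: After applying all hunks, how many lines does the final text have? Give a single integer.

Answer: 13

Derivation:
Hunk 1: at line 8 remove [ijd] add [uicz,zovg,dkqam] -> 13 lines: byfa fkp sskvs yradr fpzc ijxq otpai qjo uicz zovg dkqam wwh hyi
Hunk 2: at line 3 remove [yradr,fpzc,ijxq] add [ztrmd,wnqy] -> 12 lines: byfa fkp sskvs ztrmd wnqy otpai qjo uicz zovg dkqam wwh hyi
Hunk 3: at line 5 remove [qjo] add [jahas,cyriv,ojnc] -> 14 lines: byfa fkp sskvs ztrmd wnqy otpai jahas cyriv ojnc uicz zovg dkqam wwh hyi
Hunk 4: at line 2 remove [sskvs,ztrmd,wnqy] add [kofss,pijv] -> 13 lines: byfa fkp kofss pijv otpai jahas cyriv ojnc uicz zovg dkqam wwh hyi
Hunk 5: at line 1 remove [fkp,kofss] add [hkhs,anuh,vrrct] -> 14 lines: byfa hkhs anuh vrrct pijv otpai jahas cyriv ojnc uicz zovg dkqam wwh hyi
Hunk 6: at line 7 remove [ojnc,uicz,zovg] add [uegzd,twy] -> 13 lines: byfa hkhs anuh vrrct pijv otpai jahas cyriv uegzd twy dkqam wwh hyi
Final line count: 13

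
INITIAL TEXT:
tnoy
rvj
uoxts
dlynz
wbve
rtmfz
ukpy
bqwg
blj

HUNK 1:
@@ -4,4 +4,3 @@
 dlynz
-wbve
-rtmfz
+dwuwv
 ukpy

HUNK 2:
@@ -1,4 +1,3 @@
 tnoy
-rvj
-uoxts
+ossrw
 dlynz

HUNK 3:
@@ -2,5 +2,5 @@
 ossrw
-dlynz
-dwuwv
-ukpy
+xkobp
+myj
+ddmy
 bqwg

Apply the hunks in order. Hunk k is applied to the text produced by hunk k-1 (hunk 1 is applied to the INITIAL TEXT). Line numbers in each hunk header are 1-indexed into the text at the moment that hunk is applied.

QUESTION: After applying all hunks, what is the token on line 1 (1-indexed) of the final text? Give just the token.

Hunk 1: at line 4 remove [wbve,rtmfz] add [dwuwv] -> 8 lines: tnoy rvj uoxts dlynz dwuwv ukpy bqwg blj
Hunk 2: at line 1 remove [rvj,uoxts] add [ossrw] -> 7 lines: tnoy ossrw dlynz dwuwv ukpy bqwg blj
Hunk 3: at line 2 remove [dlynz,dwuwv,ukpy] add [xkobp,myj,ddmy] -> 7 lines: tnoy ossrw xkobp myj ddmy bqwg blj
Final line 1: tnoy

Answer: tnoy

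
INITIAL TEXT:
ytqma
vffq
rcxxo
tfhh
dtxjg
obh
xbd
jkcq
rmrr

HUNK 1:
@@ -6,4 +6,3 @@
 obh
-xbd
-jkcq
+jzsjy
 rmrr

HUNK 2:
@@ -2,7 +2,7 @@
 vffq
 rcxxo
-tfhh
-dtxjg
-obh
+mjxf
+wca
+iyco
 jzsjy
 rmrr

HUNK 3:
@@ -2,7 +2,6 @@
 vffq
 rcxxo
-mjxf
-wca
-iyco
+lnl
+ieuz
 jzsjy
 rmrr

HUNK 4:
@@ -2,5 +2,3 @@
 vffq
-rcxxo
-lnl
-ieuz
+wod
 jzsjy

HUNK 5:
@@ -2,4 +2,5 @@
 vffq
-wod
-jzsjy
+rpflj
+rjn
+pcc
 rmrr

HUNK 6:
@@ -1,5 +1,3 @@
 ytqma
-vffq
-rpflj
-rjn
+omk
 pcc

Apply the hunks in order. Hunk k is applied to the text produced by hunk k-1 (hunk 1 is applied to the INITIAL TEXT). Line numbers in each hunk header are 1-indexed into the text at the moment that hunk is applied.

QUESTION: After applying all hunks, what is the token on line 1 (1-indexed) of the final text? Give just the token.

Answer: ytqma

Derivation:
Hunk 1: at line 6 remove [xbd,jkcq] add [jzsjy] -> 8 lines: ytqma vffq rcxxo tfhh dtxjg obh jzsjy rmrr
Hunk 2: at line 2 remove [tfhh,dtxjg,obh] add [mjxf,wca,iyco] -> 8 lines: ytqma vffq rcxxo mjxf wca iyco jzsjy rmrr
Hunk 3: at line 2 remove [mjxf,wca,iyco] add [lnl,ieuz] -> 7 lines: ytqma vffq rcxxo lnl ieuz jzsjy rmrr
Hunk 4: at line 2 remove [rcxxo,lnl,ieuz] add [wod] -> 5 lines: ytqma vffq wod jzsjy rmrr
Hunk 5: at line 2 remove [wod,jzsjy] add [rpflj,rjn,pcc] -> 6 lines: ytqma vffq rpflj rjn pcc rmrr
Hunk 6: at line 1 remove [vffq,rpflj,rjn] add [omk] -> 4 lines: ytqma omk pcc rmrr
Final line 1: ytqma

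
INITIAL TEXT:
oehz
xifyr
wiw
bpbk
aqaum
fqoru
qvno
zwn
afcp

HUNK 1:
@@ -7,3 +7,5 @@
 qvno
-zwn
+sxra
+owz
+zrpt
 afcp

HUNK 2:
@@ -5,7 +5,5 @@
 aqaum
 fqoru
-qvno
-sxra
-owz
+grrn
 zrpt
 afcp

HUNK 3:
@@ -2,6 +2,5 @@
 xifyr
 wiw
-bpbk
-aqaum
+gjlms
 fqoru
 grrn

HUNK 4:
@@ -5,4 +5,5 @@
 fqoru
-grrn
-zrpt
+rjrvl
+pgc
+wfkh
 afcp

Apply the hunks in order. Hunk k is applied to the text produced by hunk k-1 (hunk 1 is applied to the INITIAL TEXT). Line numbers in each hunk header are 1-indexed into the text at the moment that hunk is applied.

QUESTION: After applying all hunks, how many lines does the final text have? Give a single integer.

Hunk 1: at line 7 remove [zwn] add [sxra,owz,zrpt] -> 11 lines: oehz xifyr wiw bpbk aqaum fqoru qvno sxra owz zrpt afcp
Hunk 2: at line 5 remove [qvno,sxra,owz] add [grrn] -> 9 lines: oehz xifyr wiw bpbk aqaum fqoru grrn zrpt afcp
Hunk 3: at line 2 remove [bpbk,aqaum] add [gjlms] -> 8 lines: oehz xifyr wiw gjlms fqoru grrn zrpt afcp
Hunk 4: at line 5 remove [grrn,zrpt] add [rjrvl,pgc,wfkh] -> 9 lines: oehz xifyr wiw gjlms fqoru rjrvl pgc wfkh afcp
Final line count: 9

Answer: 9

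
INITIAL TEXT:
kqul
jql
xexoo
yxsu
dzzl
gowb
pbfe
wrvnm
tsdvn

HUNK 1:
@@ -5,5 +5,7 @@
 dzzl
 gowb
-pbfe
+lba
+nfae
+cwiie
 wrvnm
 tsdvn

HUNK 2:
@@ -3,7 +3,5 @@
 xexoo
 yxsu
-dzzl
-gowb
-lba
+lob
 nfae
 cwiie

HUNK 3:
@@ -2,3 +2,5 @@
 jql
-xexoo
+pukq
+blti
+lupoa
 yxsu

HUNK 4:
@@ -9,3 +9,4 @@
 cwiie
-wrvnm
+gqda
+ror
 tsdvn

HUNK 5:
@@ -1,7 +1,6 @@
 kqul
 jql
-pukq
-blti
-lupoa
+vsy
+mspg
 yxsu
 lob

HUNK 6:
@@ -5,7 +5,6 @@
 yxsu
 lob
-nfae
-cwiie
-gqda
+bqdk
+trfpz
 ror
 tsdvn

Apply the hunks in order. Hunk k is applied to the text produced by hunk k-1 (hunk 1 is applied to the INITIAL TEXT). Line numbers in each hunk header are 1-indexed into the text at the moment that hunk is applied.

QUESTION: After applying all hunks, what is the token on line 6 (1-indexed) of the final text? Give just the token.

Hunk 1: at line 5 remove [pbfe] add [lba,nfae,cwiie] -> 11 lines: kqul jql xexoo yxsu dzzl gowb lba nfae cwiie wrvnm tsdvn
Hunk 2: at line 3 remove [dzzl,gowb,lba] add [lob] -> 9 lines: kqul jql xexoo yxsu lob nfae cwiie wrvnm tsdvn
Hunk 3: at line 2 remove [xexoo] add [pukq,blti,lupoa] -> 11 lines: kqul jql pukq blti lupoa yxsu lob nfae cwiie wrvnm tsdvn
Hunk 4: at line 9 remove [wrvnm] add [gqda,ror] -> 12 lines: kqul jql pukq blti lupoa yxsu lob nfae cwiie gqda ror tsdvn
Hunk 5: at line 1 remove [pukq,blti,lupoa] add [vsy,mspg] -> 11 lines: kqul jql vsy mspg yxsu lob nfae cwiie gqda ror tsdvn
Hunk 6: at line 5 remove [nfae,cwiie,gqda] add [bqdk,trfpz] -> 10 lines: kqul jql vsy mspg yxsu lob bqdk trfpz ror tsdvn
Final line 6: lob

Answer: lob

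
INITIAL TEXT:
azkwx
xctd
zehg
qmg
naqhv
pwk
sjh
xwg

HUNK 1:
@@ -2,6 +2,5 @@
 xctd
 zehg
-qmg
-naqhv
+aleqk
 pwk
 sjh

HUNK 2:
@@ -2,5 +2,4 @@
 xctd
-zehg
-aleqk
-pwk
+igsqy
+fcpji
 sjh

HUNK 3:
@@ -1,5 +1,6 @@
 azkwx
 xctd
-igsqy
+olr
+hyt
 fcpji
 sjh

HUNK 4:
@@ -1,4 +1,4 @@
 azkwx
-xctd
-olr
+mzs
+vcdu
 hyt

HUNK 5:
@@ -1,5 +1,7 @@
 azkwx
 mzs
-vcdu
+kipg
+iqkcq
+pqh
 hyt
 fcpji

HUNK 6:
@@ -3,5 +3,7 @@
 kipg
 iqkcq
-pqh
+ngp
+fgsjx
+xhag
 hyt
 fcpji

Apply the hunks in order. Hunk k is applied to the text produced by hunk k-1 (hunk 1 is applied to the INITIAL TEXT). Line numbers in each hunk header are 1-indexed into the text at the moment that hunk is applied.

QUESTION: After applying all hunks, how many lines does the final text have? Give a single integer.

Hunk 1: at line 2 remove [qmg,naqhv] add [aleqk] -> 7 lines: azkwx xctd zehg aleqk pwk sjh xwg
Hunk 2: at line 2 remove [zehg,aleqk,pwk] add [igsqy,fcpji] -> 6 lines: azkwx xctd igsqy fcpji sjh xwg
Hunk 3: at line 1 remove [igsqy] add [olr,hyt] -> 7 lines: azkwx xctd olr hyt fcpji sjh xwg
Hunk 4: at line 1 remove [xctd,olr] add [mzs,vcdu] -> 7 lines: azkwx mzs vcdu hyt fcpji sjh xwg
Hunk 5: at line 1 remove [vcdu] add [kipg,iqkcq,pqh] -> 9 lines: azkwx mzs kipg iqkcq pqh hyt fcpji sjh xwg
Hunk 6: at line 3 remove [pqh] add [ngp,fgsjx,xhag] -> 11 lines: azkwx mzs kipg iqkcq ngp fgsjx xhag hyt fcpji sjh xwg
Final line count: 11

Answer: 11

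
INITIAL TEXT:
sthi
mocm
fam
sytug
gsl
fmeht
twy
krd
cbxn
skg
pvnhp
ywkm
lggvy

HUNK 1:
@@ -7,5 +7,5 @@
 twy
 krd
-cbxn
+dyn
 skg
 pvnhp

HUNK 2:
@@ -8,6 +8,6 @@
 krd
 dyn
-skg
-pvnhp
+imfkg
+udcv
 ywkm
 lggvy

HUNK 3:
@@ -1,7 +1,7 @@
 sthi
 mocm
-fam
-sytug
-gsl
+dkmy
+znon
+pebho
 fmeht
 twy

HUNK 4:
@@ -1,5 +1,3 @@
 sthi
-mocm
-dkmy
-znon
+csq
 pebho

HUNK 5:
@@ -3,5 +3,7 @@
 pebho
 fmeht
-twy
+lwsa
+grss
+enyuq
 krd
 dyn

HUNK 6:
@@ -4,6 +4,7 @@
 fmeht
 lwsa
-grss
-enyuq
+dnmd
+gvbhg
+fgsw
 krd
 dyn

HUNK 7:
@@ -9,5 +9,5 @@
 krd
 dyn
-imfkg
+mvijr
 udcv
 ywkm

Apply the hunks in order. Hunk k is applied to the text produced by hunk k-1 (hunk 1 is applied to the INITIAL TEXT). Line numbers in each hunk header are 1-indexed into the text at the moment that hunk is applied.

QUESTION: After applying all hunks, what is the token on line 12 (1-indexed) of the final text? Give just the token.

Answer: udcv

Derivation:
Hunk 1: at line 7 remove [cbxn] add [dyn] -> 13 lines: sthi mocm fam sytug gsl fmeht twy krd dyn skg pvnhp ywkm lggvy
Hunk 2: at line 8 remove [skg,pvnhp] add [imfkg,udcv] -> 13 lines: sthi mocm fam sytug gsl fmeht twy krd dyn imfkg udcv ywkm lggvy
Hunk 3: at line 1 remove [fam,sytug,gsl] add [dkmy,znon,pebho] -> 13 lines: sthi mocm dkmy znon pebho fmeht twy krd dyn imfkg udcv ywkm lggvy
Hunk 4: at line 1 remove [mocm,dkmy,znon] add [csq] -> 11 lines: sthi csq pebho fmeht twy krd dyn imfkg udcv ywkm lggvy
Hunk 5: at line 3 remove [twy] add [lwsa,grss,enyuq] -> 13 lines: sthi csq pebho fmeht lwsa grss enyuq krd dyn imfkg udcv ywkm lggvy
Hunk 6: at line 4 remove [grss,enyuq] add [dnmd,gvbhg,fgsw] -> 14 lines: sthi csq pebho fmeht lwsa dnmd gvbhg fgsw krd dyn imfkg udcv ywkm lggvy
Hunk 7: at line 9 remove [imfkg] add [mvijr] -> 14 lines: sthi csq pebho fmeht lwsa dnmd gvbhg fgsw krd dyn mvijr udcv ywkm lggvy
Final line 12: udcv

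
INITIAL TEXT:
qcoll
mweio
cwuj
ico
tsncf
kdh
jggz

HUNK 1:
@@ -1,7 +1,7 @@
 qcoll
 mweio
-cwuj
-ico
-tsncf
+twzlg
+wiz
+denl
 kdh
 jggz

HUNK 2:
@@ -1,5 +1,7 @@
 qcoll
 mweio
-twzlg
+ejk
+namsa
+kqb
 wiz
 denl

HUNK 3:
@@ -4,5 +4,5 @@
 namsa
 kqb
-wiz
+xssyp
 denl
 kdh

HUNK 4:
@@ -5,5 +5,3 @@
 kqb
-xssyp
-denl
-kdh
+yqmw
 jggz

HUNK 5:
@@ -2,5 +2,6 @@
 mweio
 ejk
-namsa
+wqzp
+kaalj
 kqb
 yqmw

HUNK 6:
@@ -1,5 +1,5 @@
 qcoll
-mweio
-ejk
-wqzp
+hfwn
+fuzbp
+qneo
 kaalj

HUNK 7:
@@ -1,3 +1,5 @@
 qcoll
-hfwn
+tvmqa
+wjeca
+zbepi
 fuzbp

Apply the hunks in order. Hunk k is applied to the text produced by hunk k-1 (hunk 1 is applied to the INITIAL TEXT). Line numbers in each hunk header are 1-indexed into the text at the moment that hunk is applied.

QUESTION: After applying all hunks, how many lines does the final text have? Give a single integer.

Answer: 10

Derivation:
Hunk 1: at line 1 remove [cwuj,ico,tsncf] add [twzlg,wiz,denl] -> 7 lines: qcoll mweio twzlg wiz denl kdh jggz
Hunk 2: at line 1 remove [twzlg] add [ejk,namsa,kqb] -> 9 lines: qcoll mweio ejk namsa kqb wiz denl kdh jggz
Hunk 3: at line 4 remove [wiz] add [xssyp] -> 9 lines: qcoll mweio ejk namsa kqb xssyp denl kdh jggz
Hunk 4: at line 5 remove [xssyp,denl,kdh] add [yqmw] -> 7 lines: qcoll mweio ejk namsa kqb yqmw jggz
Hunk 5: at line 2 remove [namsa] add [wqzp,kaalj] -> 8 lines: qcoll mweio ejk wqzp kaalj kqb yqmw jggz
Hunk 6: at line 1 remove [mweio,ejk,wqzp] add [hfwn,fuzbp,qneo] -> 8 lines: qcoll hfwn fuzbp qneo kaalj kqb yqmw jggz
Hunk 7: at line 1 remove [hfwn] add [tvmqa,wjeca,zbepi] -> 10 lines: qcoll tvmqa wjeca zbepi fuzbp qneo kaalj kqb yqmw jggz
Final line count: 10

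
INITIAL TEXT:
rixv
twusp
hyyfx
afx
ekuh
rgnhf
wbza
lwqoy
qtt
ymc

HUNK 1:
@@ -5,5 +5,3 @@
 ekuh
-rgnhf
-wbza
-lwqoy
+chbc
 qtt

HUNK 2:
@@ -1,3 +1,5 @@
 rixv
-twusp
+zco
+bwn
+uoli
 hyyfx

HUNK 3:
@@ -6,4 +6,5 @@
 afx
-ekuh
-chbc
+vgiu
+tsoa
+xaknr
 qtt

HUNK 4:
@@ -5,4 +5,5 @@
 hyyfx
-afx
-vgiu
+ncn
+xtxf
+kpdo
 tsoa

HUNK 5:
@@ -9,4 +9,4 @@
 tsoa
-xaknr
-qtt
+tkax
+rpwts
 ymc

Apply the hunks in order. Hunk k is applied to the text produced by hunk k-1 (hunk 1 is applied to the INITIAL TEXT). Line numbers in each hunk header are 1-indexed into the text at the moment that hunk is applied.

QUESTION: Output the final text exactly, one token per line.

Hunk 1: at line 5 remove [rgnhf,wbza,lwqoy] add [chbc] -> 8 lines: rixv twusp hyyfx afx ekuh chbc qtt ymc
Hunk 2: at line 1 remove [twusp] add [zco,bwn,uoli] -> 10 lines: rixv zco bwn uoli hyyfx afx ekuh chbc qtt ymc
Hunk 3: at line 6 remove [ekuh,chbc] add [vgiu,tsoa,xaknr] -> 11 lines: rixv zco bwn uoli hyyfx afx vgiu tsoa xaknr qtt ymc
Hunk 4: at line 5 remove [afx,vgiu] add [ncn,xtxf,kpdo] -> 12 lines: rixv zco bwn uoli hyyfx ncn xtxf kpdo tsoa xaknr qtt ymc
Hunk 5: at line 9 remove [xaknr,qtt] add [tkax,rpwts] -> 12 lines: rixv zco bwn uoli hyyfx ncn xtxf kpdo tsoa tkax rpwts ymc

Answer: rixv
zco
bwn
uoli
hyyfx
ncn
xtxf
kpdo
tsoa
tkax
rpwts
ymc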